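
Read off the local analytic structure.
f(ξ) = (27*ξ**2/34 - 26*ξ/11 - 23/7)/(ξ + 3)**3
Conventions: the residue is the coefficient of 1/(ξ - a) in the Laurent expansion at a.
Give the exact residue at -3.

At the order-3 pole -3 set g(ξ) = (ξ - (-3))^3*f(ξ) = 27*ξ**2/34 - 26*ξ/11 - 23/7.
Order-3 pole: residue = g''(a)/2; g''(-3) = 27/17, so the residue is 27/34.

The residue is 27/34.


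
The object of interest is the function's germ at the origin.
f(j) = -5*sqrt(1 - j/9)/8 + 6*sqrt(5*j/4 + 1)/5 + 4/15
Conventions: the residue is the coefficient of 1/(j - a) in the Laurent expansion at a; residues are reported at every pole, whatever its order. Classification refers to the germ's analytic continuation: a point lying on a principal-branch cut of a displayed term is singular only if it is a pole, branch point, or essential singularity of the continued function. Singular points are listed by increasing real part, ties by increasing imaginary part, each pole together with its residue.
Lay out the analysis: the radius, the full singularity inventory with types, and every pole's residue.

Radius of convergence at 0: 4/5.
At -4/5: an algebraic (square-root) branch point.
At 9: an algebraic (square-root) branch point.

Branch term (6/5)*sqrt(1 - j/(-4/5)): its argument vanishes at j = -4/5, a square-root branch point, modulus 4/5.
Branch term (-5/8)*sqrt(1 - j/(9)): its argument vanishes at j = 9, a square-root branch point, modulus 9.
The radius of convergence is the smallest modulus among the singular points: 4/5.
List the singular points by increasing real part (a conjugate pair: the negative imaginary part first).


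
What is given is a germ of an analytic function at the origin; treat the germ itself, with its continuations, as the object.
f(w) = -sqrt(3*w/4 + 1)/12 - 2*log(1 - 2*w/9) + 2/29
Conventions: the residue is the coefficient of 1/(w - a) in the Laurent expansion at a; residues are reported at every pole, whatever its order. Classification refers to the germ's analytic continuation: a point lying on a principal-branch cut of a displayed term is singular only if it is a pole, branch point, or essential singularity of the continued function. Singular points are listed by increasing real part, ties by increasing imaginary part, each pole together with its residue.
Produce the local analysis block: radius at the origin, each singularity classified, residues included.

Branch term (-2)*log(1 - w/(9/2)): its argument vanishes at w = 9/2, a logarithmic branch point, modulus 9/2.
Branch term (-1/12)*sqrt(1 - w/(-4/3)): its argument vanishes at w = -4/3, a square-root branch point, modulus 4/3.
The radius of convergence is the smallest modulus among the singular points: 4/3.
List the singular points by increasing real part (a conjugate pair: the negative imaginary part first).

Radius of convergence at 0: 4/3.
At -4/3: an algebraic (square-root) branch point.
At 9/2: a logarithmic branch point.


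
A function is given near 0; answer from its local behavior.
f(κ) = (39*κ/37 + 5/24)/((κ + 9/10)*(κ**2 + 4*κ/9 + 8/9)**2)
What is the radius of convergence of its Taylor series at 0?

Denominator factor (κ**2 + 4*κ/9 + 8/9)^2: discriminant -272/81, complex-conjugate roots (-2/9) + ((2/9)*sqrt(17))*i and (-2/9) - ((2/9)*sqrt(17))*i; poles of order 2, moduli (2/3)*sqrt(2) and (2/3)*sqrt(2).
Denominator factor (κ + 9/10): pole of order 1 at -9/10, modulus 9/10.
The radius of convergence is the smallest modulus among the singular points: 9/10.

The radius of convergence is 9/10.


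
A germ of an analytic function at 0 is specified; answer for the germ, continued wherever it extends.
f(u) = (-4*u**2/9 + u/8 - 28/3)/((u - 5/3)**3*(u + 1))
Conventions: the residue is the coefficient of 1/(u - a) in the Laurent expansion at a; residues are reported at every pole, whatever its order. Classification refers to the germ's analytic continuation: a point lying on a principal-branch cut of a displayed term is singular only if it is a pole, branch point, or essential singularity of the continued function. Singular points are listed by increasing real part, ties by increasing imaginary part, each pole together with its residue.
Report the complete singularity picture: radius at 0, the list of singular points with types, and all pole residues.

Denominator factor (u + 1): pole of order 1 at -1, modulus 1.
Denominator factor (u - 5/3)^3: pole of order 3 at 5/3, modulus 5/3.
The radius of convergence is the smallest modulus among the singular points: 1.
At the order-1 pole -1 set g(u) = (u - (-1))*f(u) = (-4*u**2/9 + u/8 - 28/3)/(u - 5/3)**3.
Simple pole: residue = g(a) at a = -1, which is 2139/4096.
At the order-3 pole 5/3 set g(u) = (u - (5/3))^3*f(u) = (-4*u**2/9 + u/8 - 28/3)/(u + 1).
Order-3 pole: residue = g''(a)/2; g''(5/3) = -2139/2048, so the residue is -2139/4096.
List the singular points by increasing real part (a conjugate pair: the negative imaginary part first).

Radius of convergence at 0: 1.
At -1: a pole of order 1; residue 2139/4096.
At 5/3: a pole of order 3; residue -2139/4096.


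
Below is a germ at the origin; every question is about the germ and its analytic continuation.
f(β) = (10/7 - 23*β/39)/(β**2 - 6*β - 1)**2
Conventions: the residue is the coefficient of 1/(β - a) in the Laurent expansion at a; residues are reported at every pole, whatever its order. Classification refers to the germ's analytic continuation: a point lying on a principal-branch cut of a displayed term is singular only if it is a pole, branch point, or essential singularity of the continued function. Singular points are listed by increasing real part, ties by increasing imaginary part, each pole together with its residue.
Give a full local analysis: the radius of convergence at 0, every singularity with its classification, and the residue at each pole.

Radius of convergence at 0: -3 + sqrt(10).
At 3 - sqrt(10): a pole of order 2; residue -(31/36400)*sqrt(10).
At 3 + sqrt(10): a pole of order 2; residue (31/36400)*sqrt(10).

Denominator factor (β**2 - 6*β - 1)^2: discriminant 40, real irrational roots 3 + sqrt(10) and 3 - sqrt(10); poles of order 2, moduli 3 + sqrt(10) and -3 + sqrt(10).
The radius of convergence is the smallest modulus among the singular points: -3 + sqrt(10).
The factor β**2 - 6*β - 1 splits as (β - a)(β - a') with a = 3 - sqrt(10), a' = 3 + sqrt(10). At the order-2 pole a set g(β) = (β - a)^2*f(β) = [10/7 - 23*β/39] / (β - a')^2.
Order-2 pole: residue = g'(a); g'(3 - sqrt(10)) = -(31/36400)*sqrt(10), so the residue is -(31/36400)*sqrt(10).
The factor β**2 - 6*β - 1 splits as (β - a)(β - a') with a = 3 + sqrt(10), a' = 3 - sqrt(10). At the order-2 pole a set g(β) = (β - a)^2*f(β) = [10/7 - 23*β/39] / (β - a')^2.
Order-2 pole: residue = g'(a); g'(3 + sqrt(10)) = (31/36400)*sqrt(10), so the residue is (31/36400)*sqrt(10).
List the singular points by increasing real part (a conjugate pair: the negative imaginary part first).


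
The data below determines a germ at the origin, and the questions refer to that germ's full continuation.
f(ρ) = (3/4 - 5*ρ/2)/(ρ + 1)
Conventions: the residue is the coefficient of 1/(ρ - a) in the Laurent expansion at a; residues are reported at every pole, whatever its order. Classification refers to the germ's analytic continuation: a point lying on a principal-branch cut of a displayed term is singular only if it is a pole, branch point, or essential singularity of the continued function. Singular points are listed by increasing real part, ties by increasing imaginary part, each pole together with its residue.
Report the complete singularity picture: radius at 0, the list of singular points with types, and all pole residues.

Denominator factor (ρ + 1): pole of order 1 at -1, modulus 1.
The radius of convergence is the smallest modulus among the singular points: 1.
At the order-1 pole -1 set g(ρ) = (ρ - (-1))*f(ρ) = 3/4 - 5*ρ/2.
Simple pole: residue = g(a) at a = -1, which is 13/4.

Radius of convergence at 0: 1.
At -1: a pole of order 1; residue 13/4.


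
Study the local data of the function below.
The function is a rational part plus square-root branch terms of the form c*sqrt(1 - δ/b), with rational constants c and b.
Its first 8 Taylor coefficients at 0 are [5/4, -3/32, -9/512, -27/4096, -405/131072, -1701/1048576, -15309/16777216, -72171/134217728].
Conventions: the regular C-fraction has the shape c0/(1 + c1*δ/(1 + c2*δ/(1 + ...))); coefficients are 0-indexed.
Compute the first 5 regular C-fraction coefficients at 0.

The regular C-fraction coefficients are [5/4, 3/40, -21/80, -15/112, -27/112].

Taylor coefficients (read off): a_0 = 5/4, a_1 = -3/32, a_2 = -9/512, a_3 = -27/4096, a_4 = -405/131072.
c0 = a_0 = 5/4. Peel one level at a time: if S = 1 + c*δ/S' with S'(0) = 1, then c is the δ-coefficient of S and S' = c*δ/(S - 1).
S_1 = c0/f = 1 + (3/40)*δ + (63/3200)*δ^2 + ...; c1 = 3/40.
S_2 = c1*δ/(S_1 - 1) = 1 + (-21/80)*δ + (-9/256)*δ^2 + ...; c2 = -21/80.
S_3 = c2*δ/(S_2 - 1) = 1 + (-15/112)*δ + (-405/12544)*δ^2 + ...; c3 = -15/112.
S_4 = c3*δ/(S_3 - 1) = 1 + (-27/112)*δ + ...; c4 = -27/112.


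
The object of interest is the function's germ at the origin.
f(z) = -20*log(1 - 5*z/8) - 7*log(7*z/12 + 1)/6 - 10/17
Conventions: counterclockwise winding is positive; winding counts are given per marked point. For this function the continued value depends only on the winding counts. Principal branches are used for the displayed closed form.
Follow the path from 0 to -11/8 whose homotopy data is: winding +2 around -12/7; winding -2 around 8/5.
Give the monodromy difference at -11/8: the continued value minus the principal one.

The rational part is single-valued and drops out of the difference; each branch term changes only by its own monodromy.
(-7/6)*log(1 - z/(-12/7)): each positive loop around -12/7 adds 2*pi*i to the log, so winding +2 contributes (-7/6)*(2)*2*pi*i = -(14/3)*pi*i.
(-20)*log(1 - z/(8/5)): each positive loop around 8/5 adds 2*pi*i to the log, so winding -2 contributes (-20)*(-2)*2*pi*i = (80)*pi*i.
Summing the contributions at z = -11/8 gives (226/3)*pi*i.

Continued minus principal equals (226/3)*pi*i.


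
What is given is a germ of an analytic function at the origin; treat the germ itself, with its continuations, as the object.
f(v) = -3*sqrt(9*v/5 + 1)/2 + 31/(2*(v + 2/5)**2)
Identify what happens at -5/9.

The point is an algebraic (square-root) branch point.

The term (-3/2)*sqrt(1 - v/(-5/9)) has argument 1 - -5/9/(-5/9) = 0 at -5/9: a square-root (algebraic, two-sheeted) branch point; the remaining terms are analytic or single-valued there.


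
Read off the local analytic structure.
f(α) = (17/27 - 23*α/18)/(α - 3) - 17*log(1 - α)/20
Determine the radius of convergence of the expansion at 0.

Denominator factor (α - 3): pole of order 1 at 3, modulus 3.
Branch term (-17/20)*log(1 - α/(1)): its argument vanishes at α = 1, a logarithmic branch point, modulus 1.
The radius of convergence is the smallest modulus among the singular points: 1.

The radius of convergence is 1.


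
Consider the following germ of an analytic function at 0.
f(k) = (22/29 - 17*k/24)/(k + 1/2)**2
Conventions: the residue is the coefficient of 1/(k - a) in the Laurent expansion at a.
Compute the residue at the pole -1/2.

The residue is -17/24.

At the order-2 pole -1/2 set g(k) = (k - (-1/2))^2*f(k) = 22/29 - 17*k/24.
Order-2 pole: residue = g'(a); g'(-1/2) = -17/24, so the residue is -17/24.


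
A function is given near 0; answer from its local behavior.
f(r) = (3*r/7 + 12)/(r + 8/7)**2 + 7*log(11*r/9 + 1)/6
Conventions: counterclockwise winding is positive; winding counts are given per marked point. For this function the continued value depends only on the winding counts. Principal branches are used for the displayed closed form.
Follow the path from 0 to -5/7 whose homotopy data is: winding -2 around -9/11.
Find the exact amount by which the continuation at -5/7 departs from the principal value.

Continued minus principal equals -(14/3)*pi*i.

The rational part is single-valued and drops out of the difference; each branch term changes only by its own monodromy.
(7/6)*log(1 - r/(-9/11)): each positive loop around -9/11 adds 2*pi*i to the log, so winding -2 contributes (7/6)*(-2)*2*pi*i = -(14/3)*pi*i.
Summing the contributions at r = -5/7 gives -(14/3)*pi*i.


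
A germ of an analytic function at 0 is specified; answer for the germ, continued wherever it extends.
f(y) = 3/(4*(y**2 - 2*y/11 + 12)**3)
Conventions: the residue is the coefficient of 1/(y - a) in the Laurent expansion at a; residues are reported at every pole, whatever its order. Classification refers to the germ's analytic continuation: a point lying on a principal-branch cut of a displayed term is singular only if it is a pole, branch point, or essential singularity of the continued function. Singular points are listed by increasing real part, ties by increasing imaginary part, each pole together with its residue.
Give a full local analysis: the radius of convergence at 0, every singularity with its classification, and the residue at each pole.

Denominator factor (y**2 - 2*y/11 + 12)^3: discriminant -5804/121, complex-conjugate roots (1/11) + ((1/11)*sqrt(1451))*i and (1/11) - ((1/11)*sqrt(1451))*i; poles of order 3, moduli (2)*sqrt(3) and (2)*sqrt(3).
The radius of convergence is the smallest modulus among the singular points: (2)*sqrt(3).
The factor y**2 - 2*y/11 + 12 splits as (y - a)(y - a') with a = (1/11) - ((1/11)*sqrt(1451))*i, a' = (1/11) + ((1/11)*sqrt(1451))*i. At the order-3 pole a set g(y) = (y - a)^3*f(y) = [3/4] / (y - a')^3.
Order-3 pole: residue = g''(a)/2; g''((1/11) - ((1/11)*sqrt(1451))*i) = ((1449459/97757979232)*sqrt(1451))*i, so the residue is ((1449459/195515958464)*sqrt(1451))*i.
The factor y**2 - 2*y/11 + 12 splits as (y - a)(y - a') with a = (1/11) + ((1/11)*sqrt(1451))*i, a' = (1/11) - ((1/11)*sqrt(1451))*i. At the order-3 pole a set g(y) = (y - a)^3*f(y) = [3/4] / (y - a')^3.
Order-3 pole: residue = g''(a)/2; g''((1/11) + ((1/11)*sqrt(1451))*i) = -((1449459/97757979232)*sqrt(1451))*i, so the residue is -((1449459/195515958464)*sqrt(1451))*i.
List the singular points by increasing real part (a conjugate pair: the negative imaginary part first).

Radius of convergence at 0: (2)*sqrt(3).
At (1/11) - ((1/11)*sqrt(1451))*i: a pole of order 3; residue ((1449459/195515958464)*sqrt(1451))*i.
At (1/11) + ((1/11)*sqrt(1451))*i: a pole of order 3; residue -((1449459/195515958464)*sqrt(1451))*i.


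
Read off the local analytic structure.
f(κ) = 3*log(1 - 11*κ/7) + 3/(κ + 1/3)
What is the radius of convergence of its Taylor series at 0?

The radius of convergence is 1/3.

Denominator factor (κ + 1/3): pole of order 1 at -1/3, modulus 1/3.
Branch term (3)*log(1 - κ/(7/11)): its argument vanishes at κ = 7/11, a logarithmic branch point, modulus 7/11.
The radius of convergence is the smallest modulus among the singular points: 1/3.


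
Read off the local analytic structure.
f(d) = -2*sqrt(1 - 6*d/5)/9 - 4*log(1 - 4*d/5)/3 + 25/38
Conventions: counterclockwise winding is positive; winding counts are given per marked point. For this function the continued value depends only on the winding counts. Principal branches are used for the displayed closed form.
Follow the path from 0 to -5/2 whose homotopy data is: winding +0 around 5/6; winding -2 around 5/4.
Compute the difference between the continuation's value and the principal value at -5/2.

The rational part is single-valued and drops out of the difference; each branch term changes only by its own monodromy.
(-4/3)*log(1 - d/(5/4)): each positive loop around 5/4 adds 2*pi*i to the log, so winding -2 contributes (-4/3)*(-2)*2*pi*i = (16/3)*pi*i.
(-2/9)*sqrt(1 - d/(5/6)): winding +0 is even, the square root returns to the same sheet, contribution 0.
Summing the contributions at d = -5/2 gives (16/3)*pi*i.

Continued minus principal equals (16/3)*pi*i.


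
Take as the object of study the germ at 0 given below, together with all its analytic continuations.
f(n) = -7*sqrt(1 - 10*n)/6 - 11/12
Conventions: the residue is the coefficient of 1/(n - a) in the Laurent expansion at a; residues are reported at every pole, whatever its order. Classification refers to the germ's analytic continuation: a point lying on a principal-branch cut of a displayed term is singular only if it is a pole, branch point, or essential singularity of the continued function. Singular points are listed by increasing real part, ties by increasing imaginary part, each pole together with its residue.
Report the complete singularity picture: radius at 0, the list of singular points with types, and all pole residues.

Radius of convergence at 0: 1/10.
At 1/10: an algebraic (square-root) branch point.

Branch term (-7/6)*sqrt(1 - n/(1/10)): its argument vanishes at n = 1/10, a square-root branch point, modulus 1/10.
The radius of convergence is the smallest modulus among the singular points: 1/10.


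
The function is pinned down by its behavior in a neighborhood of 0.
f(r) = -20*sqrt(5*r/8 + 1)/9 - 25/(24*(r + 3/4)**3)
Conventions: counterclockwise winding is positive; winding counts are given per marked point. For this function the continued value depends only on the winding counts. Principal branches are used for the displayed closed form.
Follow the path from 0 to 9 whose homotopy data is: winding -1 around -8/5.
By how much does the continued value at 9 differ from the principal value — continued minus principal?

Continued minus principal equals (10/9)*sqrt(106).

The rational part is single-valued and drops out of the difference; each branch term changes only by its own monodromy.
(-20/9)*sqrt(1 - r/(-8/5)): winding -1 is odd, the square root flips sign, contributing -2*(-20/9)*sqrt(1 - (9)/(-8/5)) = -2*(-20/9)*sqrt(53/8) = (10/9)*sqrt(106).
Summing the contributions at r = 9 gives (10/9)*sqrt(106).


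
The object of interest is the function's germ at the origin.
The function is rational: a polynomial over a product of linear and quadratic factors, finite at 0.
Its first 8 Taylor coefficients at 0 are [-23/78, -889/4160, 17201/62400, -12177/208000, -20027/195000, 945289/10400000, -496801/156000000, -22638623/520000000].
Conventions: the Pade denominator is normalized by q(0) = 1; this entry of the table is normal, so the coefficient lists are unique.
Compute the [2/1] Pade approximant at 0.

The Pade approximant has numerator coefficients [-23/78, -3954565/14311232, 19772825/85867392]; denominator coefficients [1, 36531/172010].

Taylor coefficients needed (read off): a_0 = -23/78, a_1 = -889/4160, a_2 = 17201/62400, a_3 = -12177/208000.
Write the denominator as Q(d) = 1 + q1*d. Requiring Q*f - P = O(d^4) with deg P <= 2 kills the coefficients of d^3..d^3 in Q*f:
  d^3: a_3 + q1*a_2 = 0, i.e. -12177/208000 + (17201/62400)*q1 = 0.
Solving this linear system: q1 = 36531/172010.
The numerator is Q*f truncated at degree 2: P0 = a_0 = -23/78; P1 = a_1 + q1*a_0 = -3954565/14311232; P2 = a_2 + q1*a_1 = 19772825/85867392.


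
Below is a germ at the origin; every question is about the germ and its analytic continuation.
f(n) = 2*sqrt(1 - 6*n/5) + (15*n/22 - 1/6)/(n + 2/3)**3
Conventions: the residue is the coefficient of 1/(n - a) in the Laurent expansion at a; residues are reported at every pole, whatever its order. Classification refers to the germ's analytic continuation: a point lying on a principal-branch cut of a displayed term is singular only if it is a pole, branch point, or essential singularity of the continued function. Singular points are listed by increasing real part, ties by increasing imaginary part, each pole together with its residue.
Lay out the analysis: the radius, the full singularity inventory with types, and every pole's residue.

Denominator factor (n + 2/3)^3: pole of order 3 at -2/3, modulus 2/3.
Branch term (2)*sqrt(1 - n/(5/6)): its argument vanishes at n = 5/6, a square-root branch point, modulus 5/6.
The radius of convergence is the smallest modulus among the singular points: 2/3.
The branch term is analytic at -2/3 and contributes nothing to the residue; only the rational part matters.
At the order-3 pole -2/3 set g(n) = (n - (-2/3))^3*(rational part) = 15*n/22 - 1/6.
Order-3 pole: residue = g''(a)/2; g''(-2/3) = 0, so the residue is 0.
List the singular points by increasing real part (a conjugate pair: the negative imaginary part first).

Radius of convergence at 0: 2/3.
At -2/3: a pole of order 3; residue 0.
At 5/6: an algebraic (square-root) branch point.


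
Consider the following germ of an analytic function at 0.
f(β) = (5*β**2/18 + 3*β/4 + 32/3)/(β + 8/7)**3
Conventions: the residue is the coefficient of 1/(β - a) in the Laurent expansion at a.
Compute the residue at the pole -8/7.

At the order-3 pole -8/7 set g(β) = (β - (-8/7))^3*f(β) = 5*β**2/18 + 3*β/4 + 32/3.
Order-3 pole: residue = g''(a)/2; g''(-8/7) = 5/9, so the residue is 5/18.

The residue is 5/18.


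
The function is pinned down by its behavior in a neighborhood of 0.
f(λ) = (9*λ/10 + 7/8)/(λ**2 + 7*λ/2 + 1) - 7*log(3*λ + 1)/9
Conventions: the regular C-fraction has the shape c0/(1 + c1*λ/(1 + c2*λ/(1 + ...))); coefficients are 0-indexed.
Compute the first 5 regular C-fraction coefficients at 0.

The regular C-fraction coefficients are [7/8, 1079/210, -325238/113295, -70050960/175465901, 1672725145/882045456].

Taylor coefficients (expand at 0): a_0 = 7/8, a_1 = -1079/240, a_2 = 1631/160, a_3 = -1809/64, a_4 = 53431/640.
c0 = a_0 = 7/8. Peel one level at a time: if S = 1 + c*λ/S' with S'(0) = 1, then c is the λ-coefficient of S and S' = c*λ/(S - 1).
S_1 = c0/f = 1 + (1079/210)*λ + (162619/11025)*λ^2 + ...; c1 = 1079/210.
S_2 = c1*λ/(S_1 - 1) = 1 + (-325238/113295)*λ + (-1334304/1164241)*λ^2 + ...; c2 = -325238/113295.
S_3 = c2*λ/(S_2 - 1) = 1 + (-70050960/175465901)*λ + (20021543325/26444939161)*λ^2 + ...; c3 = -70050960/175465901.
S_4 = c3*λ/(S_3 - 1) = 1 + (1672725145/882045456)*λ + ...; c4 = 1672725145/882045456.


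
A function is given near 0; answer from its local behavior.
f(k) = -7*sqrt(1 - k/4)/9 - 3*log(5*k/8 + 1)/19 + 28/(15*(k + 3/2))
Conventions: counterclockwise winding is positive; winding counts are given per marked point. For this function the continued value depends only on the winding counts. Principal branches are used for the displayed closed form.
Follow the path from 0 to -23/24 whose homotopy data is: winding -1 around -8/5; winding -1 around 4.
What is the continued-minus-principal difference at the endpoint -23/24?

The rational part is single-valued and drops out of the difference; each branch term changes only by its own monodromy.
(-7/9)*sqrt(1 - k/(4)): winding -1 is odd, the square root flips sign, contributing -2*(-7/9)*sqrt(1 - (-23/24)/(4)) = -2*(-7/9)*sqrt(119/96) = (7/108)*sqrt(714).
(-3/19)*log(1 - k/(-8/5)): each positive loop around -8/5 adds 2*pi*i to the log, so winding -1 contributes (-3/19)*(-1)*2*pi*i = (6/19)*pi*i.
Summing the contributions at k = -23/24 gives ((7/108)*sqrt(714)) + ((6/19)*pi)*i.

Continued minus principal equals ((7/108)*sqrt(714)) + ((6/19)*pi)*i.


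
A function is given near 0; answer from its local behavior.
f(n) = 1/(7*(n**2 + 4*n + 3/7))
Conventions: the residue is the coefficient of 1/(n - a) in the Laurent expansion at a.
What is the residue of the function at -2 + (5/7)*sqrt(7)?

The residue is (1/70)*sqrt(7).

The factor n**2 + 4*n + 3/7 splits as (n - a)(n - a') with a = -2 + (5/7)*sqrt(7), a' = -2 - (5/7)*sqrt(7). At the order-1 pole a set g(n) = (n - a)*f(n) = [1/7] / (n - a').
Simple pole: residue = g(a) at a = -2 + (5/7)*sqrt(7), which is (1/70)*sqrt(7).


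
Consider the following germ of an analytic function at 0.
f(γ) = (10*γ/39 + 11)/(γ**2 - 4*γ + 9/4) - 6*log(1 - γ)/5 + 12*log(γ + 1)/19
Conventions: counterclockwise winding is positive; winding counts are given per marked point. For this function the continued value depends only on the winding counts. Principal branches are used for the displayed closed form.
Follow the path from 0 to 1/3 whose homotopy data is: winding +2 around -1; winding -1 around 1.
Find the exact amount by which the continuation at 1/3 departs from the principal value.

Continued minus principal equals (468/95)*pi*i.

The rational part is single-valued and drops out of the difference; each branch term changes only by its own monodromy.
(12/19)*log(1 - γ/(-1)): each positive loop around -1 adds 2*pi*i to the log, so winding +2 contributes (12/19)*(2)*2*pi*i = (48/19)*pi*i.
(-6/5)*log(1 - γ/(1)): each positive loop around 1 adds 2*pi*i to the log, so winding -1 contributes (-6/5)*(-1)*2*pi*i = (12/5)*pi*i.
Summing the contributions at γ = 1/3 gives (468/95)*pi*i.


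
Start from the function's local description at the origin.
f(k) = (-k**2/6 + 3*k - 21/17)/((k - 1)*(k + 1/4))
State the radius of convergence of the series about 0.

The radius of convergence is 1/4.

Denominator factor (k - 1): pole of order 1 at 1, modulus 1.
Denominator factor (k + 1/4): pole of order 1 at -1/4, modulus 1/4.
The radius of convergence is the smallest modulus among the singular points: 1/4.


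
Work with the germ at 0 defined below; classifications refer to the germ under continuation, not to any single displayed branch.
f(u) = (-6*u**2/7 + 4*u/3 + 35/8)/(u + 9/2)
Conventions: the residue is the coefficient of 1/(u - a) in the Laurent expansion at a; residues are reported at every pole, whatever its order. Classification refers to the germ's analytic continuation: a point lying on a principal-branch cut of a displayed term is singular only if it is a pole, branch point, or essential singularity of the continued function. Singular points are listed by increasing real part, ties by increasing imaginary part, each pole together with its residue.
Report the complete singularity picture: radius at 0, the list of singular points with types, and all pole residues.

Denominator factor (u + 9/2): pole of order 1 at -9/2, modulus 9/2.
The radius of convergence is the smallest modulus among the singular points: 9/2.
At the order-1 pole -9/2 set g(u) = (u - (-9/2))*f(u) = -6*u**2/7 + 4*u/3 + 35/8.
Simple pole: residue = g(a) at a = -9/2, which is -1063/56.

Radius of convergence at 0: 9/2.
At -9/2: a pole of order 1; residue -1063/56.


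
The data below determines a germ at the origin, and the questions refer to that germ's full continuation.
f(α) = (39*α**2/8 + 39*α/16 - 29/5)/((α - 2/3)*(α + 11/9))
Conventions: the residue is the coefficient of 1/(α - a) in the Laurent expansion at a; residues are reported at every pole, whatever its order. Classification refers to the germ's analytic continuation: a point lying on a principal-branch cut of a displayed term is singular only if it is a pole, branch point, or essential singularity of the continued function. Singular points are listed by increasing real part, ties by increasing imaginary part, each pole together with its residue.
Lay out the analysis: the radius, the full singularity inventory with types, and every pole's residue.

Radius of convergence at 0: 2/3.
At -11/9: a pole of order 1; residue 3233/4080.
At 2/3: a pole of order 1; residue -723/680.

Denominator factor (α + 11/9): pole of order 1 at -11/9, modulus 11/9.
Denominator factor (α - 2/3): pole of order 1 at 2/3, modulus 2/3.
The radius of convergence is the smallest modulus among the singular points: 2/3.
At the order-1 pole -11/9 set g(α) = (α - (-11/9))*f(α) = (39*α**2/8 + 39*α/16 - 29/5)/(α - 2/3).
Simple pole: residue = g(a) at a = -11/9, which is 3233/4080.
At the order-1 pole 2/3 set g(α) = (α - (2/3))*f(α) = (39*α**2/8 + 39*α/16 - 29/5)/(α + 11/9).
Simple pole: residue = g(a) at a = 2/3, which is -723/680.
List the singular points by increasing real part (a conjugate pair: the negative imaginary part first).


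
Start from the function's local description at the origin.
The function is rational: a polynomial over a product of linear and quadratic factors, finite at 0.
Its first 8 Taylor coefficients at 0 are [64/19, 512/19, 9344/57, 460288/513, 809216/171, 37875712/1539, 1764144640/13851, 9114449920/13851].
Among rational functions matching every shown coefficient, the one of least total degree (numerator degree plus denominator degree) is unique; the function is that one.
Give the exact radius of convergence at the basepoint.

No rational of total degree below 5 reproduces all 8 coefficients; solving the [0/5] Pade equations on them gives f(η) = 9/(38*(η - 3/4)**3*(η**2 + 2*η/3 - 1/6)), whose expansion matches every shown term.
Denominator factor (η**2 + 2*η/3 - 1/6): discriminant 10/9, real irrational roots -1/3 + (1/6)*sqrt(10) and -1/3 - (1/6)*sqrt(10); poles of order 1, moduli -1/3 + (1/6)*sqrt(10) and 1/3 + (1/6)*sqrt(10).
Denominator factor (η - 3/4)^3: pole of order 3 at 3/4, modulus 3/4.
The radius of convergence is the smallest modulus among the singular points: -1/3 + (1/6)*sqrt(10).

The radius of convergence is -1/3 + (1/6)*sqrt(10).


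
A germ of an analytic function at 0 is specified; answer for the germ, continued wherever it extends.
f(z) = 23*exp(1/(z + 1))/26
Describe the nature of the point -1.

The exponent 1/(z - (-1)) has a pole at -1, so exp(1/(z - (-1))) takes every nonzero value near it: an essential singularity (not a pole of any order).

The point is an essential singularity.


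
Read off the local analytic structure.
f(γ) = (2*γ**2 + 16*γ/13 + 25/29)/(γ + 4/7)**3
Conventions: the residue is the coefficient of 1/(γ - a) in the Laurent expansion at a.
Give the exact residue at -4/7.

The residue is 2.

At the order-3 pole -4/7 set g(γ) = (γ - (-4/7))^3*f(γ) = 2*γ**2 + 16*γ/13 + 25/29.
Order-3 pole: residue = g''(a)/2; g''(-4/7) = 4, so the residue is 2.


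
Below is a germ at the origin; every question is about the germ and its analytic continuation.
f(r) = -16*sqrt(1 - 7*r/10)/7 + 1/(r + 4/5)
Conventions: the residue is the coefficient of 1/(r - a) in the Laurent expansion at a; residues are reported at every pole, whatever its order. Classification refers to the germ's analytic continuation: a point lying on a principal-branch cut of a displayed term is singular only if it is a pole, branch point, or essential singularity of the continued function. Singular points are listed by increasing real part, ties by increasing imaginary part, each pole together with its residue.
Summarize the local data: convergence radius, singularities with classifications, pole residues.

Radius of convergence at 0: 4/5.
At -4/5: a pole of order 1; residue 1.
At 10/7: an algebraic (square-root) branch point.

Denominator factor (r + 4/5): pole of order 1 at -4/5, modulus 4/5.
Branch term (-16/7)*sqrt(1 - r/(10/7)): its argument vanishes at r = 10/7, a square-root branch point, modulus 10/7.
The radius of convergence is the smallest modulus among the singular points: 4/5.
The branch term is analytic at -4/5 and contributes nothing to the residue; only the rational part matters.
At the order-1 pole -4/5 set g(r) = (r - (-4/5))*(rational part) = 1.
Simple pole: residue = g(a) at a = -4/5, which is 1.
List the singular points by increasing real part (a conjugate pair: the negative imaginary part first).


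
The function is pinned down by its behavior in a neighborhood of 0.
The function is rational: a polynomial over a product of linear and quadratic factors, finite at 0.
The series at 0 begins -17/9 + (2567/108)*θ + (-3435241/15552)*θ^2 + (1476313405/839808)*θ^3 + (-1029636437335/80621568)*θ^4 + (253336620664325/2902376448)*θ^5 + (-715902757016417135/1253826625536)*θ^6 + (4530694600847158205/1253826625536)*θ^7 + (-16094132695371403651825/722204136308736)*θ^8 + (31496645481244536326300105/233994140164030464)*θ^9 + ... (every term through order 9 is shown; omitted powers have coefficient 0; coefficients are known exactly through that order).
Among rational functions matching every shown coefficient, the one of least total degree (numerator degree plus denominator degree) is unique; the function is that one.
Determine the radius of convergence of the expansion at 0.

No rational of total degree below 8 reproduces all 10 coefficients; solving the [0/8] Pade equations on them gives f(θ) = 17/(24*(θ - 8/3)**2*(θ**2 - 5*θ/3 - 3/8)**3), whose expansion matches every shown term.
Denominator factor (θ - 8/3)^2: pole of order 2 at 8/3, modulus 8/3.
Denominator factor (θ**2 - 5*θ/3 - 3/8)^3: discriminant 77/18, real irrational roots 5/6 + (1/12)*sqrt(154) and 5/6 - (1/12)*sqrt(154); poles of order 3, moduli 5/6 + (1/12)*sqrt(154) and -5/6 + (1/12)*sqrt(154).
The radius of convergence is the smallest modulus among the singular points: -5/6 + (1/12)*sqrt(154).

The radius of convergence is -5/6 + (1/12)*sqrt(154).


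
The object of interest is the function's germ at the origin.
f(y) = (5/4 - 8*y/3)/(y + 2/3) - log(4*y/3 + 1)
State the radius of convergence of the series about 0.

Denominator factor (y + 2/3): pole of order 1 at -2/3, modulus 2/3.
Branch term (-1)*log(1 - y/(-3/4)): its argument vanishes at y = -3/4, a logarithmic branch point, modulus 3/4.
The radius of convergence is the smallest modulus among the singular points: 2/3.

The radius of convergence is 2/3.


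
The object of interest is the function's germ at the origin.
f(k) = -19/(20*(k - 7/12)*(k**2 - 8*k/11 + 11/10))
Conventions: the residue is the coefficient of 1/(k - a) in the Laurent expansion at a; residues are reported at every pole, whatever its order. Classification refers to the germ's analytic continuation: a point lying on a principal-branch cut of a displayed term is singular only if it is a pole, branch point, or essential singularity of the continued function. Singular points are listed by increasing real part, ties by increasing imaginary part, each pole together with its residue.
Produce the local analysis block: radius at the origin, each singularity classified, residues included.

Denominator factor (k**2 - 8*k/11 + 11/10): discriminant -2342/605, complex-conjugate roots (4/11) + ((1/110)*sqrt(11710))*i and (4/11) - ((1/110)*sqrt(11710))*i; poles of order 1, moduli (1/10)*sqrt(110) and (1/10)*sqrt(110).
Denominator factor (k - 7/12): pole of order 1 at 7/12, modulus 7/12.
The radius of convergence is the smallest modulus among the singular points: 7/12.
The factor k**2 - 8*k/11 + 11/10 splits as (k - a)(k - a') with a = (4/11) - ((1/110)*sqrt(11710))*i, a' = (4/11) + ((1/110)*sqrt(11710))*i. At the order-1 pole a set g(k) = (k - a)*f(k) = [-19/(20*(k - 7/12))] / (k - a').
Simple pole: residue = g(a) at a = (4/11) - ((1/110)*sqrt(11710))*i, which is (3762/8047) + ((18183/18846074)*sqrt(11710))*i.
The factor k**2 - 8*k/11 + 11/10 splits as (k - a)(k - a') with a = (4/11) + ((1/110)*sqrt(11710))*i, a' = (4/11) - ((1/110)*sqrt(11710))*i. At the order-1 pole a set g(k) = (k - a)*f(k) = [-19/(20*(k - 7/12))] / (k - a').
Simple pole: residue = g(a) at a = (4/11) + ((1/110)*sqrt(11710))*i, which is (3762/8047) - ((18183/18846074)*sqrt(11710))*i.
At the order-1 pole 7/12 set g(k) = (k - (7/12))*f(k) = -19/(20*(k**2 - 8*k/11 + 11/10)).
Simple pole: residue = g(a) at a = 7/12, which is -7524/8047.
List the singular points by increasing real part (a conjugate pair: the negative imaginary part first).

Radius of convergence at 0: 7/12.
At (4/11) - ((1/110)*sqrt(11710))*i: a pole of order 1; residue (3762/8047) + ((18183/18846074)*sqrt(11710))*i.
At (4/11) + ((1/110)*sqrt(11710))*i: a pole of order 1; residue (3762/8047) - ((18183/18846074)*sqrt(11710))*i.
At 7/12: a pole of order 1; residue -7524/8047.


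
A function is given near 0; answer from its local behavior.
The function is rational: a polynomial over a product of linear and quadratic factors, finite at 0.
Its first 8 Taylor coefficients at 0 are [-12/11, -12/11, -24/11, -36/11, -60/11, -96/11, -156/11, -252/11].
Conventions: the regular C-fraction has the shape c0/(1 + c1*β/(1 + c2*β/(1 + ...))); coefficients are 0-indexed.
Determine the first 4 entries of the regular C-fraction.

The regular C-fraction coefficients are [-12/11, -1, -1, 1].

Taylor coefficients (read off): a_0 = -12/11, a_1 = -12/11, a_2 = -24/11, a_3 = -36/11.
c0 = a_0 = -12/11. Peel one level at a time: if S = 1 + c*β/S' with S'(0) = 1, then c is the β-coefficient of S and S' = c*β/(S - 1).
S_1 = c0/f = 1 + (-1)*β + (-1)*β^2 + ...; c1 = -1.
S_2 = c1*β/(S_1 - 1) = 1 + (-1)*β + (1)*β^2 + ...; c2 = -1.
S_3 = c2*β/(S_2 - 1) = 1 + (1)*β + ...; c3 = 1.


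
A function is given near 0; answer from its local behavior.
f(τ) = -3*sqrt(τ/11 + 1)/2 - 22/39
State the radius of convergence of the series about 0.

Branch term (-3/2)*sqrt(1 - τ/(-11)): its argument vanishes at τ = -11, a square-root branch point, modulus 11.
The radius of convergence is the smallest modulus among the singular points: 11.

The radius of convergence is 11.


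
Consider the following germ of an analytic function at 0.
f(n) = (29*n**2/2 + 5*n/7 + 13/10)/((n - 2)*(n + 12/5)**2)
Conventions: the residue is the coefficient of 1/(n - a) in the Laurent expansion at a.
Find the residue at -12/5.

The residue is 76997/6776.

At the order-2 pole -12/5 set g(n) = (n - (-12/5))^2*f(n) = (29*n**2/2 + 5*n/7 + 13/10)/(n - 2).
Order-2 pole: residue = g'(a); g'(-12/5) = 76997/6776, so the residue is 76997/6776.


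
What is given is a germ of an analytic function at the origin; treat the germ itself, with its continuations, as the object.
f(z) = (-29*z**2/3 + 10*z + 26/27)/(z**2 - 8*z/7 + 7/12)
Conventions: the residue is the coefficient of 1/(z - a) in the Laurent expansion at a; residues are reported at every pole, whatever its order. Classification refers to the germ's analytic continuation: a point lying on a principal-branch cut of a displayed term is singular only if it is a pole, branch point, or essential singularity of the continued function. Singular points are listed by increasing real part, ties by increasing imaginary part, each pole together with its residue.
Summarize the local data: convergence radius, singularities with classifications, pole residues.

Radius of convergence at 0: (1/6)*sqrt(21).
At (4/7) - ((1/42)*sqrt(453))*i: a pole of order 1; residue (-11/21) + ((31769/114156)*sqrt(453))*i.
At (4/7) + ((1/42)*sqrt(453))*i: a pole of order 1; residue (-11/21) - ((31769/114156)*sqrt(453))*i.

Denominator factor (z**2 - 8*z/7 + 7/12): discriminant -151/147, complex-conjugate roots (4/7) + ((1/42)*sqrt(453))*i and (4/7) - ((1/42)*sqrt(453))*i; poles of order 1, moduli (1/6)*sqrt(21) and (1/6)*sqrt(21).
The radius of convergence is the smallest modulus among the singular points: (1/6)*sqrt(21).
The factor z**2 - 8*z/7 + 7/12 splits as (z - a)(z - a') with a = (4/7) - ((1/42)*sqrt(453))*i, a' = (4/7) + ((1/42)*sqrt(453))*i. At the order-1 pole a set g(z) = (z - a)*f(z) = [-29*z**2/3 + 10*z + 26/27] / (z - a').
Simple pole: residue = g(a) at a = (4/7) - ((1/42)*sqrt(453))*i, which is (-11/21) + ((31769/114156)*sqrt(453))*i.
The factor z**2 - 8*z/7 + 7/12 splits as (z - a)(z - a') with a = (4/7) + ((1/42)*sqrt(453))*i, a' = (4/7) - ((1/42)*sqrt(453))*i. At the order-1 pole a set g(z) = (z - a)*f(z) = [-29*z**2/3 + 10*z + 26/27] / (z - a').
Simple pole: residue = g(a) at a = (4/7) + ((1/42)*sqrt(453))*i, which is (-11/21) - ((31769/114156)*sqrt(453))*i.
List the singular points by increasing real part (a conjugate pair: the negative imaginary part first).


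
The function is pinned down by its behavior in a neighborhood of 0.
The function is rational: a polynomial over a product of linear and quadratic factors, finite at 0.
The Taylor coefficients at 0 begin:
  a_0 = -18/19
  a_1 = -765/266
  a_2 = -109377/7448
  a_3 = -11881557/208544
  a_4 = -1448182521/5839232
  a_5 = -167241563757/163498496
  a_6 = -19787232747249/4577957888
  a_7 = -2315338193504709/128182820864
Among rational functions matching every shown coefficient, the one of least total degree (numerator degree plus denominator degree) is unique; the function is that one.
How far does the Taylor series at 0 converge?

The radius of convergence is -1/7 + (1/28)*sqrt(114).

No rational of total degree below 3 reproduces all 8 coefficients; solving the [0/3] Pade equations on them gives f(ν) = -3/(19*(ν - 4/3)*(ν**2 + 2*ν/7 - 1/8)), whose expansion matches every shown term.
Denominator factor (ν**2 + 2*ν/7 - 1/8): discriminant 57/98, real irrational roots -1/7 + (1/28)*sqrt(114) and -1/7 - (1/28)*sqrt(114); poles of order 1, moduli -1/7 + (1/28)*sqrt(114) and 1/7 + (1/28)*sqrt(114).
Denominator factor (ν - 4/3): pole of order 1 at 4/3, modulus 4/3.
The radius of convergence is the smallest modulus among the singular points: -1/7 + (1/28)*sqrt(114).
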